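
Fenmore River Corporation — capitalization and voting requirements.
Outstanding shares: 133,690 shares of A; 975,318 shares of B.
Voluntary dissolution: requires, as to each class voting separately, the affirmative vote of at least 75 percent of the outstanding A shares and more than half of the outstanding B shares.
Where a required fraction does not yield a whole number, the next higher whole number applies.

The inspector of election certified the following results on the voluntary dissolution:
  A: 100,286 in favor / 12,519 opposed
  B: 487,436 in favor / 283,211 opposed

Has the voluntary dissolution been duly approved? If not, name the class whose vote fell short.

A: 3/4 of 133690 = 100267.50, rounded up to 100268; 100,268 required, 100,286 in favor — approved.
B: a majority of 975318 is 487660; 487,660 required, 487,436 in favor — not approved.

Not approved — the B shares did not give the required vote.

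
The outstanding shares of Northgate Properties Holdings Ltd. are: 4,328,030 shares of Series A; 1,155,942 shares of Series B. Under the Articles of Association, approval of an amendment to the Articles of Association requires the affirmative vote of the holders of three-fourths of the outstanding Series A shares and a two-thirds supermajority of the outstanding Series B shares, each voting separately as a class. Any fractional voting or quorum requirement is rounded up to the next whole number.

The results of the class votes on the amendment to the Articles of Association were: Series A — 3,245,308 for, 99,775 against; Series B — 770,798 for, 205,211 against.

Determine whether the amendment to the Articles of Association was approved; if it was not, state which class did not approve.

Series A: 3/4 of 4328030 = 3246022.50, rounded up to 3246023; 3,246,023 required, 3,245,308 in favor — not approved.
Series B: 2/3 of 1155942 = 770628; 770,628 required, 770,798 in favor — approved.

Not approved — the Series A shares did not give the required vote.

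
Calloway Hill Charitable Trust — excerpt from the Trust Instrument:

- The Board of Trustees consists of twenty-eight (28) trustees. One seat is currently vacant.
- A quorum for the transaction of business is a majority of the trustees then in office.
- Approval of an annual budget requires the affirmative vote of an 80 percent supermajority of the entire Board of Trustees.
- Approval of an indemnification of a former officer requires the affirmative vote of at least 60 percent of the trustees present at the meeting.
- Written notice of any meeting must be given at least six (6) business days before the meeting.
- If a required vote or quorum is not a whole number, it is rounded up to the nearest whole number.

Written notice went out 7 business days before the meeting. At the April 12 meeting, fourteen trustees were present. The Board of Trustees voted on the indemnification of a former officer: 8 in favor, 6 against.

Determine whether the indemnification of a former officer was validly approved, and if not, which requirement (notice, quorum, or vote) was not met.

Invalid — vote requirement not satisfied.

Notice: 7 business days given; 6 required (7 ≥ 6). Satisfied.
Quorum: 14 present; quorum is 14. Satisfied.
Vote: the indemnification of a former officer requires three-fifths of the trustees present (14). 3/5 of 14 = 8.40, rounded up to 9, so 9 affirmative votes are needed; 8 voted in favor. Not satisfied.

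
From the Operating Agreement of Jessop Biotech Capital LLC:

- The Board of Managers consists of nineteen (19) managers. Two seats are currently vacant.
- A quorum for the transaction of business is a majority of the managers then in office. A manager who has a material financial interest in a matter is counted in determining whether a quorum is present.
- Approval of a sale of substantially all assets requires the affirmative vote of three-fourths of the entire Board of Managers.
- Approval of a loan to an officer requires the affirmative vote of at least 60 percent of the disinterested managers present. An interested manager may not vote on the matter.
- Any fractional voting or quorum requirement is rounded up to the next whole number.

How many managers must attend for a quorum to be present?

A majority of 17 is 9.

9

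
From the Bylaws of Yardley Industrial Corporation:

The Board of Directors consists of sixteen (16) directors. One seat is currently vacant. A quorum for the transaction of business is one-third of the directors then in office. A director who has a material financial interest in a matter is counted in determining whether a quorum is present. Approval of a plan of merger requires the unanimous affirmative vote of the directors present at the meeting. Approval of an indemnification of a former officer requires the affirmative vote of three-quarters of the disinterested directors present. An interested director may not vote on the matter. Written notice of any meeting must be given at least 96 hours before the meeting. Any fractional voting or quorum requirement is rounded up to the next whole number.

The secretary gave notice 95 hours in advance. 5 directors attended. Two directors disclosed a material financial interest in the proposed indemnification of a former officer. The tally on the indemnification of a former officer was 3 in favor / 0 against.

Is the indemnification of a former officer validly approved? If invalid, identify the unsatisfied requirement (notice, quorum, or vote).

Invalid — notice requirement not satisfied.

Notice: 95 hours given; 96 required (95 < 96). Not satisfied.
Quorum: 5 present (interested directors count toward quorum); quorum is 5. Satisfied.
Vote: the indemnification of a former officer requires three-fourths of the disinterested directors present (5 − 2 = 3). 3/4 of 3 = 2.25, rounded up to 3, so 3 affirmative votes are needed; 3 voted in favor. Satisfied.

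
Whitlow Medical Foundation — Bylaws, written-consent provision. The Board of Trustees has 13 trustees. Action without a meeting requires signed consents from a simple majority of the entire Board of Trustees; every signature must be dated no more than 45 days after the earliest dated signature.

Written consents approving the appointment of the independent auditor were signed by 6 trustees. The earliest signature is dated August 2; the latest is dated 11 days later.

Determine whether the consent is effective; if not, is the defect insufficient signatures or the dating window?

Not effective — insufficient signatures.

Signatures required: a simple majority of 13 — a majority of 13 is 7, so 7 needed; 6 signed. Insufficient.
Dating window: the latest signature is 11 days after the earliest; the limit is 45 days. Within the window.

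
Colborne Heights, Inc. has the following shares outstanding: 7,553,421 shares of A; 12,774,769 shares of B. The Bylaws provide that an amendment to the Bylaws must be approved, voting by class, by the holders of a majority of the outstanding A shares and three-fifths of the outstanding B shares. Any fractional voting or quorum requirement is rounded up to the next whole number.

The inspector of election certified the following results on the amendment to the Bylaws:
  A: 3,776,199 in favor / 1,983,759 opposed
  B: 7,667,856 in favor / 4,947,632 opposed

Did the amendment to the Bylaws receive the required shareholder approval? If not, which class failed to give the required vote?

A: a majority of 7553421 is 3776711; 3,776,711 required, 3,776,199 in favor — not approved.
B: 3/5 of 12774769 = 7664861.40, rounded up to 7664862; 7,664,862 required, 7,667,856 in favor — approved.

Not approved — the A shares did not give the required vote.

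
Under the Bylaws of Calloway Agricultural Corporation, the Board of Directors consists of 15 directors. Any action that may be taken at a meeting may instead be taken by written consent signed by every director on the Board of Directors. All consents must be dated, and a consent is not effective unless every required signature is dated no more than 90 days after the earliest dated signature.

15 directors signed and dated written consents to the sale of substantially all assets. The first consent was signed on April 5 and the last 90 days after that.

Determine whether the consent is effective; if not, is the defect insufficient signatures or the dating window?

Signatures required: every one of 15 — unanimous means all 15, so 15 needed; 15 signed. Sufficient.
Dating window: the latest signature is 90 days after the earliest; the limit is 90 days. Within the window.

Effective — both the signature and dating-window requirements are satisfied.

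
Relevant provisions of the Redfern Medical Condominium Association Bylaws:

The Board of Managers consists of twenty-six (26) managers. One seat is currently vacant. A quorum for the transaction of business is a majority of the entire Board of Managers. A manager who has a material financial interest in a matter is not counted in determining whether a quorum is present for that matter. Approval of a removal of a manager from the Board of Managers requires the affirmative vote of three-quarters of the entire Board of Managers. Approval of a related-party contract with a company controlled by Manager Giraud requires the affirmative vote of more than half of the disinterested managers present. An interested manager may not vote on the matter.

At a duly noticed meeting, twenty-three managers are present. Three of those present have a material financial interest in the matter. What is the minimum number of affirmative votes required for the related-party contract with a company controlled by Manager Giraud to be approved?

The related-party contract with a company controlled by Manager Giraud requires a majority of the disinterested managers present (23 − 3 = 20).
A majority of 20 is 11.

11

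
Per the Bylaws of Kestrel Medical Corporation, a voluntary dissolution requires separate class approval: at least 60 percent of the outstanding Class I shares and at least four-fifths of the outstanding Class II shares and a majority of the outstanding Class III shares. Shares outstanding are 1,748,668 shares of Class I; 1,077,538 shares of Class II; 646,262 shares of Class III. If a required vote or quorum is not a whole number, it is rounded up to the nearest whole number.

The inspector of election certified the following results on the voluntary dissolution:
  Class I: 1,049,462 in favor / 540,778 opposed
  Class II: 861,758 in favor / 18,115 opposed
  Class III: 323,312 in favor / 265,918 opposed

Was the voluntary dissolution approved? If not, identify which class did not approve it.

Class I: 3/5 of 1748668 = 1049200.80, rounded up to 1049201; 1,049,201 required, 1,049,462 in favor — approved.
Class II: 4/5 of 1077538 = 862030.40, rounded up to 862031; 862,031 required, 861,758 in favor — not approved.
Class III: a majority of 646262 is 323132; 323,132 required, 323,312 in favor — approved.

Not approved — the Class II shares did not give the required vote.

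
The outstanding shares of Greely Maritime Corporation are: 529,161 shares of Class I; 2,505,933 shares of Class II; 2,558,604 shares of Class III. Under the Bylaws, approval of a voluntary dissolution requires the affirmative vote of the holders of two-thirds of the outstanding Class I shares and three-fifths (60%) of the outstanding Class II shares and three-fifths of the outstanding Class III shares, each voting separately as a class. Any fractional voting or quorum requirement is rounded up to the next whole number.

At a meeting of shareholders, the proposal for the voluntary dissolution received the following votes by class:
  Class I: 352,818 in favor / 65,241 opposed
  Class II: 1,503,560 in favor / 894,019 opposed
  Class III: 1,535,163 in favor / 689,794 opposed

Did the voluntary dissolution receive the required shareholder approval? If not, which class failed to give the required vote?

Class I: 2/3 of 529161 = 352774; 352,774 required, 352,818 in favor — approved.
Class II: 3/5 of 2505933 = 1503559.80, rounded up to 1503560; 1,503,560 required, 1,503,560 in favor — approved.
Class III: 3/5 of 2558604 = 1535162.40, rounded up to 1535163; 1,535,163 required, 1,535,163 in favor — approved.

Approved — every class gave the required vote.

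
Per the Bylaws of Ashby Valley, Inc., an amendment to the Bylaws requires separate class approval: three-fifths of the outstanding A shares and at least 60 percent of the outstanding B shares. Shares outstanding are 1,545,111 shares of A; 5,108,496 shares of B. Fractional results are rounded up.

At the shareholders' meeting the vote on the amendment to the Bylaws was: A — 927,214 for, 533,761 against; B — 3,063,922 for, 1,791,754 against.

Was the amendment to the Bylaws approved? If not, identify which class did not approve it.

A: 3/5 of 1545111 = 927066.60, rounded up to 927067; 927,067 required, 927,214 in favor — approved.
B: 3/5 of 5108496 = 3065097.60, rounded up to 3065098; 3,065,098 required, 3,063,922 in favor — not approved.

Not approved — the B shares did not give the required vote.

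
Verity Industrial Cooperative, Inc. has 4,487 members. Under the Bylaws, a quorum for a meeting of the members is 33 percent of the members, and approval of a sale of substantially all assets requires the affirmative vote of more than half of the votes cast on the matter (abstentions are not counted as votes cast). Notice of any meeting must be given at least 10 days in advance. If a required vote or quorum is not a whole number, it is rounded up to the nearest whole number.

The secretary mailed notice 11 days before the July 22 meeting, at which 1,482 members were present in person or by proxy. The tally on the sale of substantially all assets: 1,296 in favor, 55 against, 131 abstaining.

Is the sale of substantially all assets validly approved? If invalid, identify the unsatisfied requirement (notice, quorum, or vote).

Notice: 11 days given; 10 required. Satisfied.
Quorum: 33% of 4,487 = 1,480.71, rounded up to 1,481; 1,482 present. Satisfied.
Vote: requires a majority of the votes cast (1,482 − 131 abstaining = 1,351); a majority of 1351 is 676, so 676 needed; 1,296 in favor. Satisfied.

Valid — all requirements satisfied.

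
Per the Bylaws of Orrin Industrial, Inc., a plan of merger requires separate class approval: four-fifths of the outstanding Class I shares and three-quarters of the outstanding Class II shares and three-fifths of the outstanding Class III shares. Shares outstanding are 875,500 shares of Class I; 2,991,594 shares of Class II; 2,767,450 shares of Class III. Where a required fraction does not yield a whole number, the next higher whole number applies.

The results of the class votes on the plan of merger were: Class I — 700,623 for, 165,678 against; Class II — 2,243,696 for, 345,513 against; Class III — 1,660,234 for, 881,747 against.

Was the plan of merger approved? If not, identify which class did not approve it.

Class I: 4/5 of 875500 = 700400; 700,400 required, 700,623 in favor — approved.
Class II: 3/4 of 2991594 = 2243695.50, rounded up to 2243696; 2,243,696 required, 2,243,696 in favor — approved.
Class III: 3/5 of 2767450 = 1660470; 1,660,470 required, 1,660,234 in favor — not approved.

Not approved — the Class III shares did not give the required vote.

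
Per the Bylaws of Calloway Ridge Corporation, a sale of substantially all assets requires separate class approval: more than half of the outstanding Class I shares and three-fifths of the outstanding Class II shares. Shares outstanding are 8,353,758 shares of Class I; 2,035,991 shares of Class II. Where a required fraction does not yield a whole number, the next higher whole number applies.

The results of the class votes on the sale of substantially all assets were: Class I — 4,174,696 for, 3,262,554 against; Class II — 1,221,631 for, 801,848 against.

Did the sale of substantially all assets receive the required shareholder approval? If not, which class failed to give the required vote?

Class I: a majority of 8353758 is 4176880; 4,176,880 required, 4,174,696 in favor — not approved.
Class II: 3/5 of 2035991 = 1221594.60, rounded up to 1221595; 1,221,595 required, 1,221,631 in favor — approved.

Not approved — the Class I shares did not give the required vote.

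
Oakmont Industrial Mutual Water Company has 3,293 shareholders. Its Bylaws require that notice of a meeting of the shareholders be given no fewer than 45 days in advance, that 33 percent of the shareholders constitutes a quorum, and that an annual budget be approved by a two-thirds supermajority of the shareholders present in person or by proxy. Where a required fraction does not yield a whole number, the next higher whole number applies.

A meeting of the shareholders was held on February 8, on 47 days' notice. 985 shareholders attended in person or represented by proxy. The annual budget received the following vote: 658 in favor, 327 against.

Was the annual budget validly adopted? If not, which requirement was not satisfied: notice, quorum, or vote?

Invalid — quorum requirement not satisfied.

Notice: 47 days given; 45 required. Satisfied.
Quorum: 33% of 3,293 = 1,086.69, rounded up to 1,087; 985 present. Not satisfied.
Vote: requires two-thirds of those present (985); 2/3 of 985 = 656.67, rounded up to 657, so 657 needed; 658 in favor. Satisfied.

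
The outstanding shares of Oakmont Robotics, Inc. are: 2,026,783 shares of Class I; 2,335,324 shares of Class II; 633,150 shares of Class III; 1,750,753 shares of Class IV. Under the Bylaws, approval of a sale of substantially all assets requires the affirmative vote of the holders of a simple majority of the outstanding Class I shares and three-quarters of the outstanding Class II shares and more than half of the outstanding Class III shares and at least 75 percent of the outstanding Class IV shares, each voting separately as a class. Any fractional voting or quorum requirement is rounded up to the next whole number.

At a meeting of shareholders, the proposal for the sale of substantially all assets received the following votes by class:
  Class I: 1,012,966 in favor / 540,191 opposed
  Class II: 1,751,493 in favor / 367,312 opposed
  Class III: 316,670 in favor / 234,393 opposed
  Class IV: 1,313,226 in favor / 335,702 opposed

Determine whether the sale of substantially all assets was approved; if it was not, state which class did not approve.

Class I: a majority of 2026783 is 1013392; 1,013,392 required, 1,012,966 in favor — not approved.
Class II: 3/4 of 2335324 = 1751493; 1,751,493 required, 1,751,493 in favor — approved.
Class III: a majority of 633150 is 316576; 316,576 required, 316,670 in favor — approved.
Class IV: 3/4 of 1750753 = 1313064.75, rounded up to 1313065; 1,313,065 required, 1,313,226 in favor — approved.

Not approved — the Class I shares did not give the required vote.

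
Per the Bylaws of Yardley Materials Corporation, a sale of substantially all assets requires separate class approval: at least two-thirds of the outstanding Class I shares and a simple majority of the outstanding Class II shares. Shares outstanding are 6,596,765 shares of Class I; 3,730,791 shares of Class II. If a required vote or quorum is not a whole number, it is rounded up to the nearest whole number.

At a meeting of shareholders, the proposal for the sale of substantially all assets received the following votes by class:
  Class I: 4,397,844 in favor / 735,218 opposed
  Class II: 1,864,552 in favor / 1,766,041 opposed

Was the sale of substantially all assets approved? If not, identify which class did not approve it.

Class I: 2/3 of 6596765 = 4397843.33, rounded up to 4397844; 4,397,844 required, 4,397,844 in favor — approved.
Class II: a majority of 3730791 is 1865396; 1,865,396 required, 1,864,552 in favor — not approved.

Not approved — the Class II shares did not give the required vote.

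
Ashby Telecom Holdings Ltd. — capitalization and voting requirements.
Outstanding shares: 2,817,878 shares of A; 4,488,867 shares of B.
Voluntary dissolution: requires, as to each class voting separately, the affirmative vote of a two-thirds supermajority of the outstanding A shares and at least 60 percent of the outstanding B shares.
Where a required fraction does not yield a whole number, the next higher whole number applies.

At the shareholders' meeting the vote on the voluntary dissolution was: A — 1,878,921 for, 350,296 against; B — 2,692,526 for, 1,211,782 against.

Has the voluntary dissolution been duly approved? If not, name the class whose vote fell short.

Not approved — the B shares did not give the required vote.

A: 2/3 of 2817878 = 1878585.33, rounded up to 1878586; 1,878,586 required, 1,878,921 in favor — approved.
B: 3/5 of 4488867 = 2693320.20, rounded up to 2693321; 2,693,321 required, 2,692,526 in favor — not approved.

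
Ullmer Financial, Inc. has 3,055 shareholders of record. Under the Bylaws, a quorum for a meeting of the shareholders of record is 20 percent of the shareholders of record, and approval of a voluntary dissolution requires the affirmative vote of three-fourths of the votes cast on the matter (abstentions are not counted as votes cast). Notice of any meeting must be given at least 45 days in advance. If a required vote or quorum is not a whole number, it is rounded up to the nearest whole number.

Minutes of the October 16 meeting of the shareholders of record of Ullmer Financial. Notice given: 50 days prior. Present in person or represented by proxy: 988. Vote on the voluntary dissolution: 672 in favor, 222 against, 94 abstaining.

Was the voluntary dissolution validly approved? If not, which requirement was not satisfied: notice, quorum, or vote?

Valid — all requirements satisfied.

Notice: 50 days given; 45 required. Satisfied.
Quorum: 20% of 3,055 = 611; 988 present. Satisfied.
Vote: requires three-fourths of the votes cast (988 − 94 abstaining = 894); 3/4 of 894 = 670.50, rounded up to 671, so 671 needed; 672 in favor. Satisfied.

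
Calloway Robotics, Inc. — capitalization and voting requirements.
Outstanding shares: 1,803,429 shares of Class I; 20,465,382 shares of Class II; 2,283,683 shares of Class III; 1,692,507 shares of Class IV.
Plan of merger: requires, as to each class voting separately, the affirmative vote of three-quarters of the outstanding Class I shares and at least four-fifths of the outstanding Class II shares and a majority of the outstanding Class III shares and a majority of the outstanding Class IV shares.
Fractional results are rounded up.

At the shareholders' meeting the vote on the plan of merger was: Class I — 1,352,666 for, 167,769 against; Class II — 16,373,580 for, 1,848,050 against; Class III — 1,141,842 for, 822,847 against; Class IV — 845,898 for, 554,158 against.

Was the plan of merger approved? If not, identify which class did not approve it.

Class I: 3/4 of 1803429 = 1352571.75, rounded up to 1352572; 1,352,572 required, 1,352,666 in favor — approved.
Class II: 4/5 of 20465382 = 16372305.60, rounded up to 16372306; 16,372,306 required, 16,373,580 in favor — approved.
Class III: a majority of 2283683 is 1141842; 1,141,842 required, 1,141,842 in favor — approved.
Class IV: a majority of 1692507 is 846254; 846,254 required, 845,898 in favor — not approved.

Not approved — the Class IV shares did not give the required vote.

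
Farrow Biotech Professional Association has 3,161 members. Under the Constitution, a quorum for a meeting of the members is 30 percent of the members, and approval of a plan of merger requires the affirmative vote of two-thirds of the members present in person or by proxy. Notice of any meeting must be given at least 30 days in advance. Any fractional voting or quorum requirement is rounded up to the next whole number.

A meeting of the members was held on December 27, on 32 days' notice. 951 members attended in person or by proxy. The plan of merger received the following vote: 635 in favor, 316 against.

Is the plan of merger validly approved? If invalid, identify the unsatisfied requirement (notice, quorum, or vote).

Notice: 32 days given; 30 required. Satisfied.
Quorum: 30% of 3,161 = 948.30, rounded up to 949; 951 present. Satisfied.
Vote: requires two-thirds of those present (951); 2/3 of 951 = 634, so 634 needed; 635 in favor. Satisfied.

Valid — all requirements satisfied.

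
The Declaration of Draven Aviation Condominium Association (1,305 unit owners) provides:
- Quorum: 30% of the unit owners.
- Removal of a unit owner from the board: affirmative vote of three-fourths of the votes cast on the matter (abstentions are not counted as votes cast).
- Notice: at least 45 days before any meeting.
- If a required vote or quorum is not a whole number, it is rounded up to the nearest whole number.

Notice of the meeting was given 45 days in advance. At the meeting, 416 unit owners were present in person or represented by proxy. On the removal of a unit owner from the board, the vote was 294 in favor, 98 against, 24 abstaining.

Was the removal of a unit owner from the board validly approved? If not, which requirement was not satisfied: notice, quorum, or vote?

Notice: 45 days given; 45 required. Satisfied.
Quorum: 30% of 1,305 = 391.50, rounded up to 392; 416 present. Satisfied.
Vote: requires three-fourths of the votes cast (416 − 24 abstaining = 392); 3/4 of 392 = 294, so 294 needed; 294 in favor. Satisfied.

Valid — all requirements satisfied.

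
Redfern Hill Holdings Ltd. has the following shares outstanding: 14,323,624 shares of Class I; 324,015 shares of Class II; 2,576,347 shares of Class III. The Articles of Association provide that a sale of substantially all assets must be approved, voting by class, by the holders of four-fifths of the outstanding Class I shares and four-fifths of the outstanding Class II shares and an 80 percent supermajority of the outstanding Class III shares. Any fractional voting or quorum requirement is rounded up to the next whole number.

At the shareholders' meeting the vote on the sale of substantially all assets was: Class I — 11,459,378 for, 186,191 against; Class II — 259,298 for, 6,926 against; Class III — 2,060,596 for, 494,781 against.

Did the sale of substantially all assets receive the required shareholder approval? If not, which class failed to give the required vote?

Not approved — the Class III shares did not give the required vote.

Class I: 4/5 of 14323624 = 11458899.20, rounded up to 11458900; 11,458,900 required, 11,459,378 in favor — approved.
Class II: 4/5 of 324015 = 259212; 259,212 required, 259,298 in favor — approved.
Class III: 4/5 of 2576347 = 2061077.60, rounded up to 2061078; 2,061,078 required, 2,060,596 in favor — not approved.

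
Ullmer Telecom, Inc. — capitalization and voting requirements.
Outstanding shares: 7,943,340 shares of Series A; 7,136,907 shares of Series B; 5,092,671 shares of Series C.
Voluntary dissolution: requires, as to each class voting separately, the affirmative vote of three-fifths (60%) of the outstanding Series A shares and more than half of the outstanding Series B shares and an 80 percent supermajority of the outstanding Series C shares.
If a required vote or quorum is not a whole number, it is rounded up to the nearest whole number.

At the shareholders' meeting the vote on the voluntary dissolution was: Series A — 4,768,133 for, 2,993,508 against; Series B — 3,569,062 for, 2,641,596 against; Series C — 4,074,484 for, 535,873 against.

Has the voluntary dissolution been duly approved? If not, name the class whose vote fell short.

Approved — every class gave the required vote.

Series A: 3/5 of 7943340 = 4766004; 4,766,004 required, 4,768,133 in favor — approved.
Series B: a majority of 7136907 is 3568454; 3,568,454 required, 3,569,062 in favor — approved.
Series C: 4/5 of 5092671 = 4074136.80, rounded up to 4074137; 4,074,137 required, 4,074,484 in favor — approved.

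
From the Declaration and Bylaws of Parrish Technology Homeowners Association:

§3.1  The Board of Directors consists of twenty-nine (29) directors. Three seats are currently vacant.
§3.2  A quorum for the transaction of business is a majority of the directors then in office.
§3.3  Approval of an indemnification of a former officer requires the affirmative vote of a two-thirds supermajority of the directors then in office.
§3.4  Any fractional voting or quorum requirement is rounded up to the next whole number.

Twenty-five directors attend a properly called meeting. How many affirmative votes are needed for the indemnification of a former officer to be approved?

The indemnification of a former officer requires two-thirds of the directors then in office (26).
2/3 of 26 = 17.33, rounded up to 18.

18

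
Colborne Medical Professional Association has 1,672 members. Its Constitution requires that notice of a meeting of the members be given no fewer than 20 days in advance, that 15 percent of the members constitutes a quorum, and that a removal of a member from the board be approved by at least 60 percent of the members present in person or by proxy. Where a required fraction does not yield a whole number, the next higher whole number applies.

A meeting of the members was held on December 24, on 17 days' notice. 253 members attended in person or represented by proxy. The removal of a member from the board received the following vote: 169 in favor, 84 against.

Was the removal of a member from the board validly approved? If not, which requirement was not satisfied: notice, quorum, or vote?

Notice: 17 days given; 20 required. Not satisfied.
Quorum: 15% of 1,672 = 250.80, rounded up to 251; 253 present. Satisfied.
Vote: requires three-fifths of those present (253); 3/5 of 253 = 151.80, rounded up to 152, so 152 needed; 169 in favor. Satisfied.

Invalid — notice requirement not satisfied.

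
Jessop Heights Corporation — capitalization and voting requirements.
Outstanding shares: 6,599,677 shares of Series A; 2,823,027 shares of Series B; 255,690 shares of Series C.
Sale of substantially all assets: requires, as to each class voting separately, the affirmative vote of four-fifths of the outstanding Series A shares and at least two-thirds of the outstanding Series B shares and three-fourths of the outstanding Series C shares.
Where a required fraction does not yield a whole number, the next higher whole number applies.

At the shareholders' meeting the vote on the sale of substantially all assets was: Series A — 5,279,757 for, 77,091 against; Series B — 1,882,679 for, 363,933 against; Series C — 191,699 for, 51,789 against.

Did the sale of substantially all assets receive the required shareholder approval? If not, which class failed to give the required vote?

Not approved — the Series C shares did not give the required vote.

Series A: 4/5 of 6599677 = 5279741.60, rounded up to 5279742; 5,279,742 required, 5,279,757 in favor — approved.
Series B: 2/3 of 2823027 = 1882018; 1,882,018 required, 1,882,679 in favor — approved.
Series C: 3/4 of 255690 = 191767.50, rounded up to 191768; 191,768 required, 191,699 in favor — not approved.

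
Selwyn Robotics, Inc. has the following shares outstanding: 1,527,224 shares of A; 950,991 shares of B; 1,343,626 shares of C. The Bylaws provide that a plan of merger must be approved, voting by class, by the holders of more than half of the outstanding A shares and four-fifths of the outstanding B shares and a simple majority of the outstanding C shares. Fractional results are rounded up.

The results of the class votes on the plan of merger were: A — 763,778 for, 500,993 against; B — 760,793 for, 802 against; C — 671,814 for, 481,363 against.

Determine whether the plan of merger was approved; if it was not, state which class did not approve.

A: a majority of 1527224 is 763613; 763,613 required, 763,778 in favor — approved.
B: 4/5 of 950991 = 760792.80, rounded up to 760793; 760,793 required, 760,793 in favor — approved.
C: a majority of 1343626 is 671814; 671,814 required, 671,814 in favor — approved.

Approved — every class gave the required vote.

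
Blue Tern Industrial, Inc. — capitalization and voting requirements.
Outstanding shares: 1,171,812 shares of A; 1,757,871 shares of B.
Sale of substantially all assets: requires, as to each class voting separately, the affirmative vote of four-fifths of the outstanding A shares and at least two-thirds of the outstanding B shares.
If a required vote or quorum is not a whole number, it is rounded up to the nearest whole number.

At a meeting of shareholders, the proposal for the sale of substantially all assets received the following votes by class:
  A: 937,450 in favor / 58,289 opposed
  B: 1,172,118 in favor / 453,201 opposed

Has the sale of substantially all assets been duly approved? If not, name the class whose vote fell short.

A: 4/5 of 1171812 = 937449.60, rounded up to 937450; 937,450 required, 937,450 in favor — approved.
B: 2/3 of 1757871 = 1171914; 1,171,914 required, 1,172,118 in favor — approved.

Approved — every class gave the required vote.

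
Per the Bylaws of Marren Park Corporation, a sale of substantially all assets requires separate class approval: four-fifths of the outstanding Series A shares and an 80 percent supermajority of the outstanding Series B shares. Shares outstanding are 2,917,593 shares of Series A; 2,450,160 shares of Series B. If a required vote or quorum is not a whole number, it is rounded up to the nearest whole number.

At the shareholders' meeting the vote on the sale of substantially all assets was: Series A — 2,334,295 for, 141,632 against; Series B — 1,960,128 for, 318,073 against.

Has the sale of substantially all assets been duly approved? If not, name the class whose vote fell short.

Approved — every class gave the required vote.

Series A: 4/5 of 2917593 = 2334074.40, rounded up to 2334075; 2,334,075 required, 2,334,295 in favor — approved.
Series B: 4/5 of 2450160 = 1960128; 1,960,128 required, 1,960,128 in favor — approved.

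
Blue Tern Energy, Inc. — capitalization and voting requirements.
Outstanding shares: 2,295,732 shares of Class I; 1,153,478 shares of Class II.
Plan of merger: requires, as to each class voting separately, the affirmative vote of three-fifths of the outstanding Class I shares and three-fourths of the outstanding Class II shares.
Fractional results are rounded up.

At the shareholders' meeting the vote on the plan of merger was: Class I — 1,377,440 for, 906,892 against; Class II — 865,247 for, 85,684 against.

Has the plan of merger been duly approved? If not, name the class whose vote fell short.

Approved — every class gave the required vote.

Class I: 3/5 of 2295732 = 1377439.20, rounded up to 1377440; 1,377,440 required, 1,377,440 in favor — approved.
Class II: 3/4 of 1153478 = 865108.50, rounded up to 865109; 865,109 required, 865,247 in favor — approved.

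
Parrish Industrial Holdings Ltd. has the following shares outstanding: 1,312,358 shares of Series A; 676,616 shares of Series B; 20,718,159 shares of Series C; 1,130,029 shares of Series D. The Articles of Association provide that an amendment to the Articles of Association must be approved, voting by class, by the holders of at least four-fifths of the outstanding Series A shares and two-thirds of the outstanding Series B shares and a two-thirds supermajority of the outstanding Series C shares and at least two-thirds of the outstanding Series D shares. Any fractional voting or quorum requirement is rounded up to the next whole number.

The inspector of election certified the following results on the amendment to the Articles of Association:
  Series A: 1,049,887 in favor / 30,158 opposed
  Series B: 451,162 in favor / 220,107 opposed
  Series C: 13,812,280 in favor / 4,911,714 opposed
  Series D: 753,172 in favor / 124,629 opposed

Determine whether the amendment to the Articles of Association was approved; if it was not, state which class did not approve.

Not approved — the Series D shares did not give the required vote.

Series A: 4/5 of 1312358 = 1049886.40, rounded up to 1049887; 1,049,887 required, 1,049,887 in favor — approved.
Series B: 2/3 of 676616 = 451077.33, rounded up to 451078; 451,078 required, 451,162 in favor — approved.
Series C: 2/3 of 20718159 = 13812106; 13,812,106 required, 13,812,280 in favor — approved.
Series D: 2/3 of 1130029 = 753352.67, rounded up to 753353; 753,353 required, 753,172 in favor — not approved.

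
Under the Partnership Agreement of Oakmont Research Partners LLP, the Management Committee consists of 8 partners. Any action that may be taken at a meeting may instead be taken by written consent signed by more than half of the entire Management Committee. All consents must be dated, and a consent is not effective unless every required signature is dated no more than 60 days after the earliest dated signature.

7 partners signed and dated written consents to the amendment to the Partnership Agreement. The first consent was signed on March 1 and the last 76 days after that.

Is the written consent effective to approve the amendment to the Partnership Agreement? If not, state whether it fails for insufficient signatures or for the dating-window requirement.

Not effective — dating-window requirement not satisfied.

Signatures required: more than half of 8 — a majority of 8 is 5, so 5 needed; 7 signed. Sufficient.
Dating window: the latest signature is 76 days after the earliest; the limit is 60 days. Outside the window.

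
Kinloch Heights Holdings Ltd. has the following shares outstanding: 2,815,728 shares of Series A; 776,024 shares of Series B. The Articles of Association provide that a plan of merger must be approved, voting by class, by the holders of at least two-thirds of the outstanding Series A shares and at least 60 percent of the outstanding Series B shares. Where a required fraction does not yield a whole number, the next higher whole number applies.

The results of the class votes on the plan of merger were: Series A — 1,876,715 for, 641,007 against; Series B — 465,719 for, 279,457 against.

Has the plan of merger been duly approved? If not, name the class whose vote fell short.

Not approved — the Series A shares did not give the required vote.

Series A: 2/3 of 2815728 = 1877152; 1,877,152 required, 1,876,715 in favor — not approved.
Series B: 3/5 of 776024 = 465614.40, rounded up to 465615; 465,615 required, 465,719 in favor — approved.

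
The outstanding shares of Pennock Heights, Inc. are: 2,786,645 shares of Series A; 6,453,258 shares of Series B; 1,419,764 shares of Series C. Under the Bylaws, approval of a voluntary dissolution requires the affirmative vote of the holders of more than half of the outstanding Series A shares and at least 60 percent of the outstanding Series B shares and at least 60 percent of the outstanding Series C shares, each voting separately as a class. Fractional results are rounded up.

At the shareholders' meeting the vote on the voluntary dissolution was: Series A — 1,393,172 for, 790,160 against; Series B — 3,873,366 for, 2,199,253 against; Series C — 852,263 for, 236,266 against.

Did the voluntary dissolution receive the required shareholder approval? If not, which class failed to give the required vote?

Not approved — the Series A shares did not give the required vote.

Series A: a majority of 2786645 is 1393323; 1,393,323 required, 1,393,172 in favor — not approved.
Series B: 3/5 of 6453258 = 3871954.80, rounded up to 3871955; 3,871,955 required, 3,873,366 in favor — approved.
Series C: 3/5 of 1419764 = 851858.40, rounded up to 851859; 851,859 required, 852,263 in favor — approved.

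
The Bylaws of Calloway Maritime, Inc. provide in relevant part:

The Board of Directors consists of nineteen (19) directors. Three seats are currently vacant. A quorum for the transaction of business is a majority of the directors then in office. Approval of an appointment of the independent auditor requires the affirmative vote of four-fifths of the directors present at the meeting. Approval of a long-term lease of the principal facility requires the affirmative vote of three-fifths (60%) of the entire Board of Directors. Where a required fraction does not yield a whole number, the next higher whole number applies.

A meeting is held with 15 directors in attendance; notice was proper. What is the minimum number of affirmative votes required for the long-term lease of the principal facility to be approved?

The long-term lease of the principal facility requires three-fifths of the entire Board of Directors (19).
3/5 of 19 = 11.40, rounded up to 12.

12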